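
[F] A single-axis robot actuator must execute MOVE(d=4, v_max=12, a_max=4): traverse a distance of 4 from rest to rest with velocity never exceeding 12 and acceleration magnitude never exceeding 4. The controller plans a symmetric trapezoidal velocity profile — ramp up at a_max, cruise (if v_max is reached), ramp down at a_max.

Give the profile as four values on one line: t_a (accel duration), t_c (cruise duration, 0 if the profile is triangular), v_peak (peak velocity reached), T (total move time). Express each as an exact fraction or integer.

(v_max)²/a_max = 12²/4 = 36
4 < 36 so t_c = 0
v_peak = √(4·4) = √16 = 4
t_a = 4/4 = 1; t_c = 0
T = 2·1 = 2

t_a=1 t_c=0 v_peak=4 T=2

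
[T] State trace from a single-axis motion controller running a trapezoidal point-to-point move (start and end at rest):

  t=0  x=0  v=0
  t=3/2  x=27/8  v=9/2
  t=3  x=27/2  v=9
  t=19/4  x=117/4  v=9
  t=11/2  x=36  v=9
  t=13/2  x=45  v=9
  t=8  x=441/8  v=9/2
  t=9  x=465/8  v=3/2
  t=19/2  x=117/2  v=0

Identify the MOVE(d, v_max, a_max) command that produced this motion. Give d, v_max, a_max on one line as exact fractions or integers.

final state: t=19/2, x=117/2, v=0 → d = 117/2
a_max = (9/2−0)/(3/2−0) = 3
max v = 9 over t∈[3,13/2] → v_max = 9
check: 9·(3+7/2) = 117/2 ✓

d=117/2 v_max=9 a_max=3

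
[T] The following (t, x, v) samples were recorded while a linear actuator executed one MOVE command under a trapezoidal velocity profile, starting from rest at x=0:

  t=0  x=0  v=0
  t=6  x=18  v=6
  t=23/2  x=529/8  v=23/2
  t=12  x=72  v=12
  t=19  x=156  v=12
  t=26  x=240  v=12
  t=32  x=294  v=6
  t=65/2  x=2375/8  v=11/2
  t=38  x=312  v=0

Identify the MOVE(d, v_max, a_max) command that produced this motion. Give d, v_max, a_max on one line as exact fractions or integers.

d=312 v_max=12 a_max=1

final state: t=38, x=312, v=0 → d = 312
a_max = (6−0)/(6−0) = 1
max v = 12 over t∈[12,26] → v_max = 12
check: 12·(12+14) = 312 ✓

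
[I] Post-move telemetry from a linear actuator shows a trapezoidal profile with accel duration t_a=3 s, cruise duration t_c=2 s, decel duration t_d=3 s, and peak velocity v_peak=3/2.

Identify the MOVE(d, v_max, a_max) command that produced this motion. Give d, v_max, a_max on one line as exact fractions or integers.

a_max = (3/2)/3 = 1/2
d_a = ½·3/2·3 = 9/4; d_c = 3/2·2 = 3
d = 2·9/4 + 3 = 15/2
t_c = 2 > 0 ⇒ limit active, v_max = 3/2

d=15/2 v_max=3/2 a_max=1/2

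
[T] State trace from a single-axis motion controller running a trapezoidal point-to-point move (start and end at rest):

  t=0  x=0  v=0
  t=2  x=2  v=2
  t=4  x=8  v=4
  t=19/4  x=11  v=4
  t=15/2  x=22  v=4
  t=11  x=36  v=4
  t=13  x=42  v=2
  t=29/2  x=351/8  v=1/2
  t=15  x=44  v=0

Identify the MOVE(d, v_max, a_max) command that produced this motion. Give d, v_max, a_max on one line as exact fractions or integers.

d=44 v_max=4 a_max=1

final state: t=15, x=44, v=0 → d = 44
a_max = (2−0)/(2−0) = 1
max v = 4 over t∈[4,11] → v_max = 4
check: 4·(4+7) = 44 ✓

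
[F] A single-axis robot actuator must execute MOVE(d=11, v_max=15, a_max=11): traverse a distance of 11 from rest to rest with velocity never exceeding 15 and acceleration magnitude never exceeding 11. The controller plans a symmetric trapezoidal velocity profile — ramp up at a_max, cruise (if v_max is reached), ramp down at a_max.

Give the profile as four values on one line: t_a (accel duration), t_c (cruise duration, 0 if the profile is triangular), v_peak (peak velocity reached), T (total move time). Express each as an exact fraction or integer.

t_a=1 t_c=0 v_peak=11 T=2

v_max²/a_max = 15²/11 = 225/11
11 < 225/11 ⇒ no cruise
v_peak = √(11·11) = √121 = 11
t_a = 11/11 = 1; t_c = 0
T = 2·1 = 2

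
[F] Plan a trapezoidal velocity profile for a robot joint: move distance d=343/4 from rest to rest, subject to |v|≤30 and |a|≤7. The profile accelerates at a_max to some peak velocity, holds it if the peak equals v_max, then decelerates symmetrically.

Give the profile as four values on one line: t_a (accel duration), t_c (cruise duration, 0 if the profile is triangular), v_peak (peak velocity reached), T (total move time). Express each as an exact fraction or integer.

vₘ²/aₘ = 30²/7 = 900/7
343/4 < 900/7 ⇒ no cruise
v_peak = √(343/4·7) = √(2401/4) = 49/2
t_a = (49/2)/7 = 7/2; t_c = 0
T = 2·7/2 = 7

t_a=7/2 t_c=0 v_peak=49/2 T=7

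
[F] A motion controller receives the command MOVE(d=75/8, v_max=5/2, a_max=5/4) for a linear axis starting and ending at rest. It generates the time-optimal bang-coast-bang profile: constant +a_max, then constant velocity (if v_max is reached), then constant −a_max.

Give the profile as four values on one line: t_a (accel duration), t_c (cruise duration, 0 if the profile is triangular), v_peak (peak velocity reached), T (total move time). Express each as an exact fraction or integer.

t_a=2 t_c=7/4 v_peak=5/2 T=23/4

(v_max)²/a_max = (5/2)²/(5/4) = 5
75/8 ≥ 5 → trapezoidal
t_a = (5/2)/(5/4) = 2; v_peak = 5/2
d_cruise = 75/8 − 5 = 35/8; t_c = (35/8)/(5/2) = 7/4
T = 2·2 + 7/4 = 23/4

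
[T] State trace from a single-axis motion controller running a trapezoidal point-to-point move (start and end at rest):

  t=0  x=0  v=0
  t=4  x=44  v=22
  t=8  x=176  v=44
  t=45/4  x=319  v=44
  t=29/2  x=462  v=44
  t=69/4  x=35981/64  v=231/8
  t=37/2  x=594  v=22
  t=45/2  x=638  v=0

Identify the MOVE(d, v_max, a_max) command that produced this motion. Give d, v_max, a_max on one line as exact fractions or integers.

d=638 v_max=44 a_max=11/2

final state: t=45/2, x=638, v=0 → d = 638
a_max = (22−0)/(4−0) = 11/2
max v = 44 over t∈[8,29/2] → v_max = 44
check: 44·(8+13/2) = 638 ✓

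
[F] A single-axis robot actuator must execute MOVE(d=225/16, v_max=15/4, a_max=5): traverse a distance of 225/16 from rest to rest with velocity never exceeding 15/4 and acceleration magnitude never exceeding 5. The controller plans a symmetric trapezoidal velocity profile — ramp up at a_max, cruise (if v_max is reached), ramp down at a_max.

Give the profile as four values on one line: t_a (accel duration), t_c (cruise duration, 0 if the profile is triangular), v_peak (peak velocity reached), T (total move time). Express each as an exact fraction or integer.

t_a=3/4 t_c=3 v_peak=15/4 T=9/2

vₘ²/aₘ = (15/4)²/5 = 45/16
225/16 ≥ 45/16 → trapezoidal
t_a = (15/4)/5 = 3/4; v_peak = 15/4
d_cruise = 225/16 − 45/16 = 45/4; t_c = (45/4)/(15/4) = 3
T = 2·3/4 + 3 = 9/2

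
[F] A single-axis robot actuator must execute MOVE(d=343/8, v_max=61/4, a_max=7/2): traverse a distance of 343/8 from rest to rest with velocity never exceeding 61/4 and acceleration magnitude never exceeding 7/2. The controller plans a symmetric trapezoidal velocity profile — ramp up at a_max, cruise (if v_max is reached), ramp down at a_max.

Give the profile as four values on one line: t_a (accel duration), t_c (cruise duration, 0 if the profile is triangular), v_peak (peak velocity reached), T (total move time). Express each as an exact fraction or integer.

vₘ²/aₘ = (61/4)²/(7/2) = 3721/56
343/8 < 3721/56 so t_c = 0
v_peak = √(343/8·7/2) = √(2401/16) = 49/4
t_a = (49/4)/(7/2) = 7/2; t_c = 0
T = 2·7/2 = 7

t_a=7/2 t_c=0 v_peak=49/4 T=7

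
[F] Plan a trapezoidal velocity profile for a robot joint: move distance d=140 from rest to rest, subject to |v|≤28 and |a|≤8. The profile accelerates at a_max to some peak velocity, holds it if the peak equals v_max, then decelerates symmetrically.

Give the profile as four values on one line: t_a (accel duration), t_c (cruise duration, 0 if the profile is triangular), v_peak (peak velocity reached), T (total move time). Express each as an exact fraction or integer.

v_max²/a_max = 28²/8 = 98
140 ≥ 98 → trapezoidal
t_a = 28/8 = 7/2; v_peak = 28
d_cruise = 140 − 98 = 42; t_c = 42/28 = 3/2
T = 2·7/2 + 3/2 = 17/2

t_a=7/2 t_c=3/2 v_peak=28 T=17/2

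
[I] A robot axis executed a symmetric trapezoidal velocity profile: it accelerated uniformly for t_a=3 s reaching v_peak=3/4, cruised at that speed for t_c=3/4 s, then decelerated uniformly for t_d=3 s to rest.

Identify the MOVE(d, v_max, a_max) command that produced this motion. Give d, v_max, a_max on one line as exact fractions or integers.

a_max = (3/4)/3 = 1/4
d_a = ½·3/4·3 = 9/8; d_c = 3/4·3/4 = 9/16
d = 2·9/8 + 9/16 = 45/16
t_c = 3/4 > 0 ⇒ limit active, v_max = 3/4

d=45/16 v_max=3/4 a_max=1/4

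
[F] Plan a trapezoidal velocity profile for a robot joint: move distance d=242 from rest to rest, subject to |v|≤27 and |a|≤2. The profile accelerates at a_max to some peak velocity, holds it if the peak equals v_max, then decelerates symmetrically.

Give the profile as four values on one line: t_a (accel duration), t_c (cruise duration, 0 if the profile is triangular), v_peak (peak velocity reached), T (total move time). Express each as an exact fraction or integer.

t_a=11 t_c=0 v_peak=22 T=22

vₘ²/aₘ = 27²/2 = 729/2
242 < 729/2 ⇒ no cruise
v_peak = √(242·2) = √484 = 22
t_a = 22/2 = 11; t_c = 0
T = 2·11 = 22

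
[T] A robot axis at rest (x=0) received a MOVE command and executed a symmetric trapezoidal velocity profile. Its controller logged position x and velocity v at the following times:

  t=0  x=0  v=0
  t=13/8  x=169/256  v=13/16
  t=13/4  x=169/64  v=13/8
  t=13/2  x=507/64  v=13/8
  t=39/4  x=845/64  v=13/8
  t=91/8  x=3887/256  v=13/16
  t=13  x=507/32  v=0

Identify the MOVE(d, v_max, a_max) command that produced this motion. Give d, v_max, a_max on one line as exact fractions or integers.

d=507/32 v_max=13/8 a_max=1/2

final state: t=13, x=507/32, v=0 → d = 507/32
a_max = (13/16−0)/(13/8−0) = 1/2
max v = 13/8 over t∈[13/4,39/4] → v_max = 13/8
check: 13/8·(13/4+13/2) = 507/32 ✓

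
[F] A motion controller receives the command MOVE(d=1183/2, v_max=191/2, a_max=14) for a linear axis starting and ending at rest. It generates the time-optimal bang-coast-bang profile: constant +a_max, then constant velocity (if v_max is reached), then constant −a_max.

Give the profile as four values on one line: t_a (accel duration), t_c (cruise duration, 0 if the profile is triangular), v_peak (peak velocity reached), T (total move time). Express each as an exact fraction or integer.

t_a=13/2 t_c=0 v_peak=91 T=13

(v_max)²/a_max = (191/2)²/14 = 36481/56
1183/2 < 36481/56 ⇒ no cruise
v_peak = √(1183/2·14) = √8281 = 91
t_a = 91/14 = 13/2; t_c = 0
T = 2·13/2 = 13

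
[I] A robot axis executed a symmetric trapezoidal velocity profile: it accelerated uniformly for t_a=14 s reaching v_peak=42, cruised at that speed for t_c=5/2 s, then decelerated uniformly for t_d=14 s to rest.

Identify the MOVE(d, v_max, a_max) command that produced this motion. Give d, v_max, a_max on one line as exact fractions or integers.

a_max = 42/14 = 3
d_a = ½·42·14 = 294; d_c = 42·5/2 = 105
d = 2·294 + 105 = 693
t_c = 5/2 > 0 ⇒ limit active, v_max = 42

d=693 v_max=42 a_max=3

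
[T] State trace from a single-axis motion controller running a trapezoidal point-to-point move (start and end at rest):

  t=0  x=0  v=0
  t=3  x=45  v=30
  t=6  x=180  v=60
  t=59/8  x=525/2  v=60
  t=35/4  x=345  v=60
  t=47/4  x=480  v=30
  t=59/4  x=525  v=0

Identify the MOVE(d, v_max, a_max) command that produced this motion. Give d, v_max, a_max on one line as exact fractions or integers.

d=525 v_max=60 a_max=10

final state: t=59/4, x=525, v=0 → d = 525
a_max = (30−0)/(3−0) = 10
max v = 60 over t∈[6,35/4] → v_max = 60
check: 60·(6+11/4) = 525 ✓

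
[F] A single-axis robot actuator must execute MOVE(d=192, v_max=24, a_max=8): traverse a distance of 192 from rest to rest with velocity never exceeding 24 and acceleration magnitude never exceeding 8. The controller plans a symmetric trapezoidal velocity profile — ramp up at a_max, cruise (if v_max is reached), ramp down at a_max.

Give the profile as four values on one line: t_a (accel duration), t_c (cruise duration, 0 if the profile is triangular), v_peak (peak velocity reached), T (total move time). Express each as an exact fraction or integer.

(v_max)²/a_max = 24²/8 = 72
192 ≥ 72 ⇒ cruise phase
t_a = 24/8 = 3; v_peak = 24
d_cruise = 192 − 72 = 120; t_c = 120/24 = 5
T = 2·3 + 5 = 11

t_a=3 t_c=5 v_peak=24 T=11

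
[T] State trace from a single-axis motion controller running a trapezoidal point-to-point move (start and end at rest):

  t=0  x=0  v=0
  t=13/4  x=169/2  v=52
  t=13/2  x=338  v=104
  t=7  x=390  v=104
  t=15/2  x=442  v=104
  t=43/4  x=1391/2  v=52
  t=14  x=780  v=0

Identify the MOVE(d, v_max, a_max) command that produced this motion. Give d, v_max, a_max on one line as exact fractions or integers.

final state: t=14, x=780, v=0 → d = 780
a_max = (52−0)/(13/4−0) = 16
max v = 104 over t∈[13/2,15/2] → v_max = 104
check: 104·(13/2+1) = 780 ✓

d=780 v_max=104 a_max=16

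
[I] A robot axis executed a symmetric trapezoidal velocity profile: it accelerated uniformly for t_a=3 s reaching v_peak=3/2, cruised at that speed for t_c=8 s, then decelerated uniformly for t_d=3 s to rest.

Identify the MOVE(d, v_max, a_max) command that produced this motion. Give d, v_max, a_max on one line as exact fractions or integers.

a_max = (3/2)/3 = 1/2
d_a = ½·3/2·3 = 9/4; d_c = 3/2·8 = 12
d = 2·9/4 + 12 = 33/2
t_c = 8 > 0 → v_max = v_peak = 3/2

d=33/2 v_max=3/2 a_max=1/2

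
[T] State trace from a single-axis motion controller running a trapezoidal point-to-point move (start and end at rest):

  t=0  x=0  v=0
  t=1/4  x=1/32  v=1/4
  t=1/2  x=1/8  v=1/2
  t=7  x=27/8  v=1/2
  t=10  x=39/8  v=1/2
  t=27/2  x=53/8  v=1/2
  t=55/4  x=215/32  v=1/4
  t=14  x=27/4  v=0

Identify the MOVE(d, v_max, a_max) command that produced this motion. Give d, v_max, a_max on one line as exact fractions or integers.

d=27/4 v_max=1/2 a_max=1

final state: t=14, x=27/4, v=0 → d = 27/4
a_max = (1/4−0)/(1/4−0) = 1
max v = 1/2 over t∈[1/2,27/2] → v_max = 1/2
check: 1/2·(1/2+13) = 27/4 ✓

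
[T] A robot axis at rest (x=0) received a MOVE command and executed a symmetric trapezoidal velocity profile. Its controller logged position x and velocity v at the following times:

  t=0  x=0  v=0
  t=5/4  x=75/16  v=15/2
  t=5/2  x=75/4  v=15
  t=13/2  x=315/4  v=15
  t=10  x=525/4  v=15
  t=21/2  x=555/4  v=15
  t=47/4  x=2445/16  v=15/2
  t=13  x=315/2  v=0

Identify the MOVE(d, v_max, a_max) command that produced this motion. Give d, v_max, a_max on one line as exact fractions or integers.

final state: t=13, x=315/2, v=0 → d = 315/2
a_max = (15/2−0)/(5/4−0) = 6
max v = 15 over t∈[5/2,21/2] → v_max = 15
check: 15·(5/2+8) = 315/2 ✓

d=315/2 v_max=15 a_max=6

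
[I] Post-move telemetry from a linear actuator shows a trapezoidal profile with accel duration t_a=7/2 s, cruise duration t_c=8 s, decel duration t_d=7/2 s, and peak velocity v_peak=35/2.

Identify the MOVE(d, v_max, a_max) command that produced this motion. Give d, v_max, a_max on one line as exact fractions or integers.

a_max = (35/2)/(7/2) = 5
d_a = ½·35/2·7/2 = 245/8; d_c = 35/2·8 = 140
d = 2·245/8 + 140 = 805/4
t_c = 8 > 0 ⇒ limit active, v_max = 35/2

d=805/4 v_max=35/2 a_max=5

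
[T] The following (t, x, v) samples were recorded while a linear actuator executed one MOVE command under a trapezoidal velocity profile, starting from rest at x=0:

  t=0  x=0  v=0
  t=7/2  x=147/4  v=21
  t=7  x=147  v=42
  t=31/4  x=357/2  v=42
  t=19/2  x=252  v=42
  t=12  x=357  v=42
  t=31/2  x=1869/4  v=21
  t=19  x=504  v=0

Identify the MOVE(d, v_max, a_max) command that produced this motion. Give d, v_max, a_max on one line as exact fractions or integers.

final state: t=19, x=504, v=0 → d = 504
a_max = (21−0)/(7/2−0) = 6
max v = 42 over t∈[7,12] → v_max = 42
check: 42·(7+5) = 504 ✓

d=504 v_max=42 a_max=6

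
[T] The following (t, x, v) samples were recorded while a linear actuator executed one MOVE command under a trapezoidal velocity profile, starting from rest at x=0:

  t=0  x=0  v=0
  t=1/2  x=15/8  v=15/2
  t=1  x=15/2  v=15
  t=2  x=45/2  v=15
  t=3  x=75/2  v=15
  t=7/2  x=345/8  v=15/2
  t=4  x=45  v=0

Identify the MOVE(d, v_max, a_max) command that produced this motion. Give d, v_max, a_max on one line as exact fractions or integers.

d=45 v_max=15 a_max=15

final state: t=4, x=45, v=0 → d = 45
a_max = (15/2−0)/(1/2−0) = 15
max v = 15 over t∈[1,3] → v_max = 15
check: 15·(1+2) = 45 ✓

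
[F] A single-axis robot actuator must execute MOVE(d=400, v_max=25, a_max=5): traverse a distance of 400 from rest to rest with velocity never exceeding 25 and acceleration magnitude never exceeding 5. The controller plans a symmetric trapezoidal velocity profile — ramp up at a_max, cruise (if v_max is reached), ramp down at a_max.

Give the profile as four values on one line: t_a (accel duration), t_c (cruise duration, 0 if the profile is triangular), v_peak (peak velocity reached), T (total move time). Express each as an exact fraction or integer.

t_a=5 t_c=11 v_peak=25 T=21

v_max²/a_max = 25²/5 = 125
400 ≥ 125 ⇒ cruise phase
t_a = 25/5 = 5; v_peak = 25
d_cruise = 400 − 125 = 275; t_c = 275/25 = 11
T = 2·5 + 11 = 21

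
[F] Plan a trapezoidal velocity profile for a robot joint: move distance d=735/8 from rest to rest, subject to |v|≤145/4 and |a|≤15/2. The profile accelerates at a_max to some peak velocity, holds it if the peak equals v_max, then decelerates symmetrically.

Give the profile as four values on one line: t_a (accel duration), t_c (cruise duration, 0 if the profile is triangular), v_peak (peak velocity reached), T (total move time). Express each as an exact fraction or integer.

vₘ²/aₘ = (145/4)²/(15/2) = 4205/24
735/8 < 4205/24 → triangular
v_peak = √(735/8·15/2) = √(11025/16) = 105/4
t_a = (105/4)/(15/2) = 7/2; t_c = 0
T = 2·7/2 = 7

t_a=7/2 t_c=0 v_peak=105/4 T=7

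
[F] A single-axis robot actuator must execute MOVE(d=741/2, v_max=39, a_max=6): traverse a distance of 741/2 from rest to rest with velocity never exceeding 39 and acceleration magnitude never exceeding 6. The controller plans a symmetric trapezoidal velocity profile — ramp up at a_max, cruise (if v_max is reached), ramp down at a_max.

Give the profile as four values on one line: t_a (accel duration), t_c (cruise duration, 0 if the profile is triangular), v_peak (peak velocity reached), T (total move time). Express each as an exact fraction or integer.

t_a=13/2 t_c=3 v_peak=39 T=16

(v_max)²/a_max = 39²/6 = 507/2
741/2 ≥ 507/2 so v_max reached
t_a = 39/6 = 13/2; v_peak = 39
d_cruise = 741/2 − 507/2 = 117; t_c = 117/39 = 3
T = 2·13/2 + 3 = 16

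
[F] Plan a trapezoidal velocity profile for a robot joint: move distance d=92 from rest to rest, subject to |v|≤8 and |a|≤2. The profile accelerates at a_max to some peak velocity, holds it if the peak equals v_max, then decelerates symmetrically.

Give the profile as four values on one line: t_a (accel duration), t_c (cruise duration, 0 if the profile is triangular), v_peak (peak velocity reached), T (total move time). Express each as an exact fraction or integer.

v_max²/a_max = 8²/2 = 32
92 ≥ 32 → trapezoidal
t_a = 8/2 = 4; v_peak = 8
d_cruise = 92 − 32 = 60; t_c = 60/8 = 15/2
T = 2·4 + 15/2 = 31/2

t_a=4 t_c=15/2 v_peak=8 T=31/2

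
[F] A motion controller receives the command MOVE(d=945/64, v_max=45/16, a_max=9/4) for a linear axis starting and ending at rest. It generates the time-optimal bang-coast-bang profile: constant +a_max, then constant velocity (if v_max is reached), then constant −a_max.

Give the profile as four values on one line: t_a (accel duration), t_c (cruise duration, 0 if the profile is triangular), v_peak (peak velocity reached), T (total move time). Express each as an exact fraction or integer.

t_a=5/4 t_c=4 v_peak=45/16 T=13/2

v_max²/a_max = (45/16)²/(9/4) = 225/64
945/64 ≥ 225/64 → trapezoidal
t_a = (45/16)/(9/4) = 5/4; v_peak = 45/16
d_cruise = 945/64 − 225/64 = 45/4; t_c = (45/4)/(45/16) = 4
T = 2·5/4 + 4 = 13/2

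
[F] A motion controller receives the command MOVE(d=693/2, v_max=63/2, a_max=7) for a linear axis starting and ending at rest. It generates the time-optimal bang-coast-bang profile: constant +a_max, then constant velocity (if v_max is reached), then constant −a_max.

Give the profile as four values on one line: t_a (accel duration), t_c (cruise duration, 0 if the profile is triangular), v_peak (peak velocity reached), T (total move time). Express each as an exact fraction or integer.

(v_max)²/a_max = (63/2)²/7 = 567/4
693/2 ≥ 567/4 → trapezoidal
t_a = (63/2)/7 = 9/2; v_peak = 63/2
d_cruise = 693/2 − 567/4 = 819/4; t_c = (819/4)/(63/2) = 13/2
T = 2·9/2 + 13/2 = 31/2

t_a=9/2 t_c=13/2 v_peak=63/2 T=31/2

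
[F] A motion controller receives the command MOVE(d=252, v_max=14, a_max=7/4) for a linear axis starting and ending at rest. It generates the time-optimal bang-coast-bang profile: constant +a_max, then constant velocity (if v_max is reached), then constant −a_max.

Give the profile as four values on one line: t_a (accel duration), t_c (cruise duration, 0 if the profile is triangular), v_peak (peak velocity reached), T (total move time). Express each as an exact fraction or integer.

v_max²/a_max = 14²/(7/4) = 112
252 ≥ 112 so v_max reached
t_a = 14/(7/4) = 8; v_peak = 14
d_cruise = 252 − 112 = 140; t_c = 140/14 = 10
T = 2·8 + 10 = 26

t_a=8 t_c=10 v_peak=14 T=26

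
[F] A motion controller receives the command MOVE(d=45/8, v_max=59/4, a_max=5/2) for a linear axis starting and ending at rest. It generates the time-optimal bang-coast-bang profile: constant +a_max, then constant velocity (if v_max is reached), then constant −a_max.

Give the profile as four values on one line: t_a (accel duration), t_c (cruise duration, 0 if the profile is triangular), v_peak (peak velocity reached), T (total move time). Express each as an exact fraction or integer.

(v_max)²/a_max = (59/4)²/(5/2) = 3481/40
45/8 < 3481/40 → triangular
v_peak = √(45/8·5/2) = √(225/16) = 15/4
t_a = (15/4)/(5/2) = 3/2; t_c = 0
T = 2·3/2 = 3

t_a=3/2 t_c=0 v_peak=15/4 T=3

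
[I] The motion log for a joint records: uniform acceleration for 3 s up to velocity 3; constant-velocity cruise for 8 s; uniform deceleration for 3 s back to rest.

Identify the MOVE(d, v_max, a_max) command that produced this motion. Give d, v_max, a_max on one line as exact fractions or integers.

a_max = 3/3 = 1
d_a = ½·3·3 = 9/2; d_c = 3·8 = 24
d = 2·9/2 + 24 = 33
t_c = 8 > 0 → v_max = v_peak = 3

d=33 v_max=3 a_max=1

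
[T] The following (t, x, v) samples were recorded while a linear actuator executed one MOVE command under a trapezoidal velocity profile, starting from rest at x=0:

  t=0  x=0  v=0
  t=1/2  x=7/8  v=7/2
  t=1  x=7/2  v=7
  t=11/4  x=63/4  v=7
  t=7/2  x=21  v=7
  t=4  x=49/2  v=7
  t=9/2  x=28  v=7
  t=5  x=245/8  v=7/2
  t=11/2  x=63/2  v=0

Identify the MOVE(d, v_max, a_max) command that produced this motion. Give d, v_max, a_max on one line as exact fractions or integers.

final state: t=11/2, x=63/2, v=0 → d = 63/2
a_max = (7/2−0)/(1/2−0) = 7
max v = 7 over t∈[1,9/2] → v_max = 7
check: 7·(1+7/2) = 63/2 ✓

d=63/2 v_max=7 a_max=7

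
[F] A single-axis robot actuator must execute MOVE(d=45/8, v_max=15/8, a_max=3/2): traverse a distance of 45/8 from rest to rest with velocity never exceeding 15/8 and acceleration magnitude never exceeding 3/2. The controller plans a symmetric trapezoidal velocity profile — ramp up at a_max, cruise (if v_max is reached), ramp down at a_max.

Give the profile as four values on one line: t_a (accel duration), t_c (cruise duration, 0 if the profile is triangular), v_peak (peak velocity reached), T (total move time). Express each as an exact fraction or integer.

t_a=5/4 t_c=7/4 v_peak=15/8 T=17/4

v_max²/a_max = (15/8)²/(3/2) = 75/32
45/8 ≥ 75/32 so v_max reached
t_a = (15/8)/(3/2) = 5/4; v_peak = 15/8
d_cruise = 45/8 − 75/32 = 105/32; t_c = (105/32)/(15/8) = 7/4
T = 2·5/4 + 7/4 = 17/4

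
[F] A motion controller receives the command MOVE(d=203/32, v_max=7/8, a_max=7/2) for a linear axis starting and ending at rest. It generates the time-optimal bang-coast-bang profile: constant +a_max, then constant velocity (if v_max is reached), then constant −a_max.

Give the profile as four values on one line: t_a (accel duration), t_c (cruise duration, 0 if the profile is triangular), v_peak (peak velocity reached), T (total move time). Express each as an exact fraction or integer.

t_a=1/4 t_c=7 v_peak=7/8 T=15/2

vₘ²/aₘ = (7/8)²/(7/2) = 7/32
203/32 ≥ 7/32 → trapezoidal
t_a = (7/8)/(7/2) = 1/4; v_peak = 7/8
d_cruise = 203/32 − 7/32 = 49/8; t_c = (49/8)/(7/8) = 7
T = 2·1/4 + 7 = 15/2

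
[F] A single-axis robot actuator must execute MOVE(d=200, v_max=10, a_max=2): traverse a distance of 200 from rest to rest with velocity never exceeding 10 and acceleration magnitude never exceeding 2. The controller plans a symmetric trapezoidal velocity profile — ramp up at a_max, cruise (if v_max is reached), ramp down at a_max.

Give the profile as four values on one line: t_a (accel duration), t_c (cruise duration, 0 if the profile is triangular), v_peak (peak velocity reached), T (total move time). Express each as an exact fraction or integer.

vₘ²/aₘ = 10²/2 = 50
200 ≥ 50 ⇒ cruise phase
t_a = 10/2 = 5; v_peak = 10
d_cruise = 200 − 50 = 150; t_c = 150/10 = 15
T = 2·5 + 15 = 25

t_a=5 t_c=15 v_peak=10 T=25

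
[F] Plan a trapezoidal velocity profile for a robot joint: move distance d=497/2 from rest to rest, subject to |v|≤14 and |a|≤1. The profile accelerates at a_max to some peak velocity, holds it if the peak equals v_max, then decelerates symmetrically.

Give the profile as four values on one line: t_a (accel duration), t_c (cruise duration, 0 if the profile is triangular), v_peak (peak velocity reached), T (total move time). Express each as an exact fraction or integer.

t_a=14 t_c=15/4 v_peak=14 T=127/4

vₘ²/aₘ = 14²/1 = 196
497/2 ≥ 196 → trapezoidal
t_a = 14/1 = 14; v_peak = 14
d_cruise = 497/2 − 196 = 105/2; t_c = (105/2)/14 = 15/4
T = 2·14 + 15/4 = 127/4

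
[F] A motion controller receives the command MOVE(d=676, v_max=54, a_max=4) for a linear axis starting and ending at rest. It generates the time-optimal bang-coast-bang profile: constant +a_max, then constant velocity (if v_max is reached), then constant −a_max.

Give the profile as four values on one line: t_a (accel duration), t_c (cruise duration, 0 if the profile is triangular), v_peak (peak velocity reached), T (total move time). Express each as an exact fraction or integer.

vₘ²/aₘ = 54²/4 = 729
676 < 729 → triangular
v_peak = √(676·4) = √2704 = 52
t_a = 52/4 = 13; t_c = 0
T = 2·13 = 26

t_a=13 t_c=0 v_peak=52 T=26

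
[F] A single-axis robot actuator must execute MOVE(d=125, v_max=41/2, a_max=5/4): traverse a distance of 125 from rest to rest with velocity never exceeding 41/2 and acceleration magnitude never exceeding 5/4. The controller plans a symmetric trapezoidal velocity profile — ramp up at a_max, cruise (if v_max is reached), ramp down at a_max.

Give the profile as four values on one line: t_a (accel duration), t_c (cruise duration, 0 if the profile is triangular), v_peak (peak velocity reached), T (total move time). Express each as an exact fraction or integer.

t_a=10 t_c=0 v_peak=25/2 T=20

vₘ²/aₘ = (41/2)²/(5/4) = 1681/5
125 < 1681/5 → triangular
v_peak = √(125·5/4) = √(625/4) = 25/2
t_a = (25/2)/(5/4) = 10; t_c = 0
T = 2·10 = 20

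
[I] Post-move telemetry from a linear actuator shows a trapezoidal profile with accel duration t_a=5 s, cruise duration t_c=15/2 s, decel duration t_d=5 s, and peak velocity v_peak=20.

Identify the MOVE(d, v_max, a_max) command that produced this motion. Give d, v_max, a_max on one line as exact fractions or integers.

a_max = 20/5 = 4
d_a = ½·20·5 = 50; d_c = 20·15/2 = 150
d = 2·50 + 150 = 250
t_c = 15/2 > 0 so v_max = 20

d=250 v_max=20 a_max=4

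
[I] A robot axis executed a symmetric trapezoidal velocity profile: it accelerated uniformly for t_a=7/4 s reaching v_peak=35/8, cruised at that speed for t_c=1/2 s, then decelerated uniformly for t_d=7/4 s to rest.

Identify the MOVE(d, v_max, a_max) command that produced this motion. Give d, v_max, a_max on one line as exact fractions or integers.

a_max = (35/8)/(7/4) = 5/2
d_a = ½·35/8·7/4 = 245/64; d_c = 35/8·1/2 = 35/16
d = 2·245/64 + 35/16 = 315/32
t_c = 1/2 > 0 so v_max = 35/8

d=315/32 v_max=35/8 a_max=5/2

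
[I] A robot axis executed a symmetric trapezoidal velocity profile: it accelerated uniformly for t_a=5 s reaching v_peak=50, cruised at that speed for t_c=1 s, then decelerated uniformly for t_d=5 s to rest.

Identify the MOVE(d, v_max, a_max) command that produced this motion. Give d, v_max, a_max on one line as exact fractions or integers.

d=300 v_max=50 a_max=10

a_max = 50/5 = 10
d_a = ½·50·5 = 125; d_c = 50·1 = 50
d = 2·125 + 50 = 300
t_c = 1 > 0 so v_max = 50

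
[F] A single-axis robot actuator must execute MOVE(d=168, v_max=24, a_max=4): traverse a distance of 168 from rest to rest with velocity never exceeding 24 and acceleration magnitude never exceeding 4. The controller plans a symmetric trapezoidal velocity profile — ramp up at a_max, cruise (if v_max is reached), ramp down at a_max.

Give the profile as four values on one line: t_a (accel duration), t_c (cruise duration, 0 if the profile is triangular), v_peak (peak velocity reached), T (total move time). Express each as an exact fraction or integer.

t_a=6 t_c=1 v_peak=24 T=13

v_max²/a_max = 24²/4 = 144
168 ≥ 144 → trapezoidal
t_a = 24/4 = 6; v_peak = 24
d_cruise = 168 − 144 = 24; t_c = 24/24 = 1
T = 2·6 + 1 = 13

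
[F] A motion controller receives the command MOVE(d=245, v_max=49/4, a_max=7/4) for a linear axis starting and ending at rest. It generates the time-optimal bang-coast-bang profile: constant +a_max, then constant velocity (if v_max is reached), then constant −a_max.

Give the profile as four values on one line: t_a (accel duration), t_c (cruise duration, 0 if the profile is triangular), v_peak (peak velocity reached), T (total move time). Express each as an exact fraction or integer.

v_max²/a_max = (49/4)²/(7/4) = 343/4
245 ≥ 343/4 → trapezoidal
t_a = (49/4)/(7/4) = 7; v_peak = 49/4
d_cruise = 245 − 343/4 = 637/4; t_c = (637/4)/(49/4) = 13
T = 2·7 + 13 = 27

t_a=7 t_c=13 v_peak=49/4 T=27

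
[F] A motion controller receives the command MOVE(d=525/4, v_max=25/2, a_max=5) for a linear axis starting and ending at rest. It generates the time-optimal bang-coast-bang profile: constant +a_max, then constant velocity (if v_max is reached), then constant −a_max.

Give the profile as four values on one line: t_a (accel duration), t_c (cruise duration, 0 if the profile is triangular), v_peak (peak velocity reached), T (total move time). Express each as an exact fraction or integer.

t_a=5/2 t_c=8 v_peak=25/2 T=13

v_max²/a_max = (25/2)²/5 = 125/4
525/4 ≥ 125/4 ⇒ cruise phase
t_a = (25/2)/5 = 5/2; v_peak = 25/2
d_cruise = 525/4 − 125/4 = 100; t_c = 100/(25/2) = 8
T = 2·5/2 + 8 = 13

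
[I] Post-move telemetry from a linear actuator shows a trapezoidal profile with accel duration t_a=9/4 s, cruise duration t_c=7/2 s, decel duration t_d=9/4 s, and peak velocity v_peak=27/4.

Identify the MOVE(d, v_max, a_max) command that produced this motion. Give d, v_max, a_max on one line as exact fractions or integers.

a_max = (27/4)/(9/4) = 3
d_a = ½·27/4·9/4 = 243/32; d_c = 27/4·7/2 = 189/8
d = 2·243/32 + 189/8 = 621/16
t_c = 7/2 > 0 → v_max = v_peak = 27/4

d=621/16 v_max=27/4 a_max=3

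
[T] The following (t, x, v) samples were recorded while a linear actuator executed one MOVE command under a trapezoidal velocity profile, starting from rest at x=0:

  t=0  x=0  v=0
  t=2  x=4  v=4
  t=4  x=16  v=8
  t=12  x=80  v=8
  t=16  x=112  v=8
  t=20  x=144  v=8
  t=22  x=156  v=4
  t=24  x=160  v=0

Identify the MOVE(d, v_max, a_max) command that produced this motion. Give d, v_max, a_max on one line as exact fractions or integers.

final state: t=24, x=160, v=0 → d = 160
a_max = (4−0)/(2−0) = 2
max v = 8 over t∈[4,20] → v_max = 8
check: 8·(4+16) = 160 ✓

d=160 v_max=8 a_max=2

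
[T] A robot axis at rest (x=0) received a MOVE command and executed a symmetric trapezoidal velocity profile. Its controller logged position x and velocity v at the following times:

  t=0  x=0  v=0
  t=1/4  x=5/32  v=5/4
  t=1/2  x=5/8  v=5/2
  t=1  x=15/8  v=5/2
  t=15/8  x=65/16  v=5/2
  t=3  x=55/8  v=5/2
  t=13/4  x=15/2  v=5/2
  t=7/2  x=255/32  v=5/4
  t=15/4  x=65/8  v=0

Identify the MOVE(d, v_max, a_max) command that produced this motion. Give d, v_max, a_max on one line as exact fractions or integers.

d=65/8 v_max=5/2 a_max=5

final state: t=15/4, x=65/8, v=0 → d = 65/8
a_max = (5/4−0)/(1/4−0) = 5
max v = 5/2 over t∈[1/2,13/4] → v_max = 5/2
check: 5/2·(1/2+11/4) = 65/8 ✓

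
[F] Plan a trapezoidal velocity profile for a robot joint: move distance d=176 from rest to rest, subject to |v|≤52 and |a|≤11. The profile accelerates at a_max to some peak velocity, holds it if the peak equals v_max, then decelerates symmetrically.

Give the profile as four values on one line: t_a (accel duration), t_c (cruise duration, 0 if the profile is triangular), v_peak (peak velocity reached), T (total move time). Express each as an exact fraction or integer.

vₘ²/aₘ = 52²/11 = 2704/11
176 < 2704/11 ⇒ no cruise
v_peak = √(176·11) = √1936 = 44
t_a = 44/11 = 4; t_c = 0
T = 2·4 = 8

t_a=4 t_c=0 v_peak=44 T=8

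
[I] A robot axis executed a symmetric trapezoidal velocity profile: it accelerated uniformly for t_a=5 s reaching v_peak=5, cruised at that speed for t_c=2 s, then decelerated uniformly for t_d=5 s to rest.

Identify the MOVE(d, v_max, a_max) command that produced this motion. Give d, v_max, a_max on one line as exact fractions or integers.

a_max = 5/5 = 1
d_a = ½·5·5 = 25/2; d_c = 5·2 = 10
d = 2·25/2 + 10 = 35
t_c = 2 > 0 ⇒ limit active, v_max = 5

d=35 v_max=5 a_max=1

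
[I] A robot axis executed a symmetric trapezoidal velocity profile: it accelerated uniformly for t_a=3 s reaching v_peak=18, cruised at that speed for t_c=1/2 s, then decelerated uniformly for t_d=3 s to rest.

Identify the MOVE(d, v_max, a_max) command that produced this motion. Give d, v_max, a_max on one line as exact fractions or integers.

a_max = 18/3 = 6
d_a = ½·18·3 = 27; d_c = 18·1/2 = 9
d = 2·27 + 9 = 63
t_c = 1/2 > 0 so v_max = 18

d=63 v_max=18 a_max=6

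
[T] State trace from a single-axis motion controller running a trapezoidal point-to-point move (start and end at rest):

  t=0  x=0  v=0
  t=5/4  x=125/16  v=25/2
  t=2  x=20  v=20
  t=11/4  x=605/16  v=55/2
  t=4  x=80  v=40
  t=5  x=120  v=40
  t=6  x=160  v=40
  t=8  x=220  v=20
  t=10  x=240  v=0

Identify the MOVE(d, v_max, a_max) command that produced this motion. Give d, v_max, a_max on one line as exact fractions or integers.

d=240 v_max=40 a_max=10

final state: t=10, x=240, v=0 → d = 240
a_max = (25/2−0)/(5/4−0) = 10
max v = 40 over t∈[4,6] → v_max = 40
check: 40·(4+2) = 240 ✓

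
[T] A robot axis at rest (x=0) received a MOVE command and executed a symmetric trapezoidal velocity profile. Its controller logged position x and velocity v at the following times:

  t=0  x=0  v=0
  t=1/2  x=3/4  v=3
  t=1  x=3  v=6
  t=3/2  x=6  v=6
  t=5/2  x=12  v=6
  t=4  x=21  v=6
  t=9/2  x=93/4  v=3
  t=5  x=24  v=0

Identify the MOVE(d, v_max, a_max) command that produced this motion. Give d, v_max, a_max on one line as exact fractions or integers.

final state: t=5, x=24, v=0 → d = 24
a_max = (3−0)/(1/2−0) = 6
max v = 6 over t∈[1,4] → v_max = 6
check: 6·(1+3) = 24 ✓

d=24 v_max=6 a_max=6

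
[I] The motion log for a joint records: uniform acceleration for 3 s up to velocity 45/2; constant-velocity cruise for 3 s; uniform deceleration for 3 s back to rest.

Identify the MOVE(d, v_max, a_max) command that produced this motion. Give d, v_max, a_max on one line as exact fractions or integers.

a_max = (45/2)/3 = 15/2
d_a = ½·45/2·3 = 135/4; d_c = 45/2·3 = 135/2
d = 2·135/4 + 135/2 = 135
t_c = 3 > 0 ⇒ limit active, v_max = 45/2

d=135 v_max=45/2 a_max=15/2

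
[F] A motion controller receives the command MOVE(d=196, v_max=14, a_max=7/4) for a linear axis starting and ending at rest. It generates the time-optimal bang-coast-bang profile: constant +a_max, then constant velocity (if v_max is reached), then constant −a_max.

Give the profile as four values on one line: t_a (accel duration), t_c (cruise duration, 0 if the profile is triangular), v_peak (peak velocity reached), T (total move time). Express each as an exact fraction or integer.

vₘ²/aₘ = 14²/(7/4) = 112
196 ≥ 112 → trapezoidal
t_a = 14/(7/4) = 8; v_peak = 14
d_cruise = 196 − 112 = 84; t_c = 84/14 = 6
T = 2·8 + 6 = 22

t_a=8 t_c=6 v_peak=14 T=22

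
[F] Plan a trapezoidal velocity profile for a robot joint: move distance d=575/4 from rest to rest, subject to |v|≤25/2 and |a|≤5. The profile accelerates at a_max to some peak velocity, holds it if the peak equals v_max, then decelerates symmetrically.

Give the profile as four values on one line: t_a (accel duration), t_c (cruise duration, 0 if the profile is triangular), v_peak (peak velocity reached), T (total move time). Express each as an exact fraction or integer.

t_a=5/2 t_c=9 v_peak=25/2 T=14

(v_max)²/a_max = (25/2)²/5 = 125/4
575/4 ≥ 125/4 so v_max reached
t_a = (25/2)/5 = 5/2; v_peak = 25/2
d_cruise = 575/4 − 125/4 = 225/2; t_c = (225/2)/(25/2) = 9
T = 2·5/2 + 9 = 14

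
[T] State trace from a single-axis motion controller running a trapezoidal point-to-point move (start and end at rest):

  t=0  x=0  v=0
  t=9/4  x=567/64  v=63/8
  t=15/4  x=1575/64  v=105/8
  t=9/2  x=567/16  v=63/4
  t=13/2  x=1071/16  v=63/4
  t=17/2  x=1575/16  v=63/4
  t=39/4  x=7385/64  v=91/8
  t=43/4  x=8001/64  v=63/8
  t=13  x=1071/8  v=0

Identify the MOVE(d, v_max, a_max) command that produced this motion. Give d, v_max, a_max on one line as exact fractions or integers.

final state: t=13, x=1071/8, v=0 → d = 1071/8
a_max = (63/8−0)/(9/4−0) = 7/2
max v = 63/4 over t∈[9/2,17/2] → v_max = 63/4
check: 63/4·(9/2+4) = 1071/8 ✓

d=1071/8 v_max=63/4 a_max=7/2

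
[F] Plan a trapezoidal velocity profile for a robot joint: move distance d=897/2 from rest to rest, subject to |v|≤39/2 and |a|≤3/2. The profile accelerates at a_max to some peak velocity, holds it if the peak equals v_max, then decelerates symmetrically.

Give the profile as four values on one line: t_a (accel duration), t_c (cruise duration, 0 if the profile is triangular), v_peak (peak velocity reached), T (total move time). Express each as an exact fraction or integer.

(v_max)²/a_max = (39/2)²/(3/2) = 507/2
897/2 ≥ 507/2 → trapezoidal
t_a = (39/2)/(3/2) = 13; v_peak = 39/2
d_cruise = 897/2 − 507/2 = 195; t_c = 195/(39/2) = 10
T = 2·13 + 10 = 36

t_a=13 t_c=10 v_peak=39/2 T=36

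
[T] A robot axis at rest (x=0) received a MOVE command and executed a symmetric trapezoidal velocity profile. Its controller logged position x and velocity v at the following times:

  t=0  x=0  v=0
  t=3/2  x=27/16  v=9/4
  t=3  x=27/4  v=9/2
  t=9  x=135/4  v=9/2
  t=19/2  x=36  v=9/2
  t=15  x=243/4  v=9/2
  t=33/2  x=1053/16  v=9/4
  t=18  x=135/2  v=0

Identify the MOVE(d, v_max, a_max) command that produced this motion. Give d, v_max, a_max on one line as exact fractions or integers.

final state: t=18, x=135/2, v=0 → d = 135/2
a_max = (9/4−0)/(3/2−0) = 3/2
max v = 9/2 over t∈[3,15] → v_max = 9/2
check: 9/2·(3+12) = 135/2 ✓

d=135/2 v_max=9/2 a_max=3/2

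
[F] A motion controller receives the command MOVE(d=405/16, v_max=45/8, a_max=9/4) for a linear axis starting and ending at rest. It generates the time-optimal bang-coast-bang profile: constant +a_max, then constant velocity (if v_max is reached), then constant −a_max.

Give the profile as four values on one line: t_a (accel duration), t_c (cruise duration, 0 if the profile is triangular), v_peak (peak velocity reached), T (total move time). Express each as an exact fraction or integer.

t_a=5/2 t_c=2 v_peak=45/8 T=7

(v_max)²/a_max = (45/8)²/(9/4) = 225/16
405/16 ≥ 225/16 so v_max reached
t_a = (45/8)/(9/4) = 5/2; v_peak = 45/8
d_cruise = 405/16 − 225/16 = 45/4; t_c = (45/4)/(45/8) = 2
T = 2·5/2 + 2 = 7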